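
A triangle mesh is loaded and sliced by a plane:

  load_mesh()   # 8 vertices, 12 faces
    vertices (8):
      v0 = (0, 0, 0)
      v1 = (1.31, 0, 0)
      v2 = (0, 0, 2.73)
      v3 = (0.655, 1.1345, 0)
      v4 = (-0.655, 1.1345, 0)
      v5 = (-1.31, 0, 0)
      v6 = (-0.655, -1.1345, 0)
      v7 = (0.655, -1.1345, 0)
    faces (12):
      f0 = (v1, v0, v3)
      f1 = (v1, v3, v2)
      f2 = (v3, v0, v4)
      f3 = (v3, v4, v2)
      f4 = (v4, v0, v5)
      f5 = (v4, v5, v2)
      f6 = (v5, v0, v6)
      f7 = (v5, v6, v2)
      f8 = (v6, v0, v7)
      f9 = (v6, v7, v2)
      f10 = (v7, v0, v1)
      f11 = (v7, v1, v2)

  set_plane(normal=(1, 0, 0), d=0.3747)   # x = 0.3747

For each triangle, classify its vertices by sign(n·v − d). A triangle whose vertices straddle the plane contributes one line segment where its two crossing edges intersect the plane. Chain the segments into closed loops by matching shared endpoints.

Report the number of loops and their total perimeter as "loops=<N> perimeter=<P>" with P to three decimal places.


Straddling triangles (8 of 12):
  (v1,v0,v3) [+-+] → (0.3747, 0, 0)–(0.3747, 0.649003, 0)  len=0.6490
  (v1,v3,v2) [++-] → (0.3747, 0.649003, 1.16827)–(0.3747, 0, 1.94914)  len=1.0154
  (v3,v0,v4) [+--] → (0.3747, 0.649003, 0)–(0.3747, 1.1345, 0)  len=0.4855
  (v3,v4,v2) [+--] → (0.3747, 1.1345, 0)–(0.3747, 0.649003, 1.16827)  len=1.2651
  (v6,v0,v7) [--+] → (0.3747, -0.649003, 0)–(0.3747, -1.1345, 0)  len=0.4855
  (v6,v7,v2) [-+-] → (0.3747, -1.1345, 0)–(0.3747, -0.649003, 1.16827)  len=1.2651
  (v7,v0,v1) [+-+] → (0.3747, -0.649003, 0)–(0.3747, 0, 0)  len=0.6490
  (v7,v1,v2) [++-] → (0.3747, 0, 1.94914)–(0.3747, -0.649003, 1.16827)  len=1.0154

Chained into 1 loop(s):
  loop 1: 8 segments, perimeter = 6.8300
Total perimeter = 6.830

loops=1 perimeter=6.830


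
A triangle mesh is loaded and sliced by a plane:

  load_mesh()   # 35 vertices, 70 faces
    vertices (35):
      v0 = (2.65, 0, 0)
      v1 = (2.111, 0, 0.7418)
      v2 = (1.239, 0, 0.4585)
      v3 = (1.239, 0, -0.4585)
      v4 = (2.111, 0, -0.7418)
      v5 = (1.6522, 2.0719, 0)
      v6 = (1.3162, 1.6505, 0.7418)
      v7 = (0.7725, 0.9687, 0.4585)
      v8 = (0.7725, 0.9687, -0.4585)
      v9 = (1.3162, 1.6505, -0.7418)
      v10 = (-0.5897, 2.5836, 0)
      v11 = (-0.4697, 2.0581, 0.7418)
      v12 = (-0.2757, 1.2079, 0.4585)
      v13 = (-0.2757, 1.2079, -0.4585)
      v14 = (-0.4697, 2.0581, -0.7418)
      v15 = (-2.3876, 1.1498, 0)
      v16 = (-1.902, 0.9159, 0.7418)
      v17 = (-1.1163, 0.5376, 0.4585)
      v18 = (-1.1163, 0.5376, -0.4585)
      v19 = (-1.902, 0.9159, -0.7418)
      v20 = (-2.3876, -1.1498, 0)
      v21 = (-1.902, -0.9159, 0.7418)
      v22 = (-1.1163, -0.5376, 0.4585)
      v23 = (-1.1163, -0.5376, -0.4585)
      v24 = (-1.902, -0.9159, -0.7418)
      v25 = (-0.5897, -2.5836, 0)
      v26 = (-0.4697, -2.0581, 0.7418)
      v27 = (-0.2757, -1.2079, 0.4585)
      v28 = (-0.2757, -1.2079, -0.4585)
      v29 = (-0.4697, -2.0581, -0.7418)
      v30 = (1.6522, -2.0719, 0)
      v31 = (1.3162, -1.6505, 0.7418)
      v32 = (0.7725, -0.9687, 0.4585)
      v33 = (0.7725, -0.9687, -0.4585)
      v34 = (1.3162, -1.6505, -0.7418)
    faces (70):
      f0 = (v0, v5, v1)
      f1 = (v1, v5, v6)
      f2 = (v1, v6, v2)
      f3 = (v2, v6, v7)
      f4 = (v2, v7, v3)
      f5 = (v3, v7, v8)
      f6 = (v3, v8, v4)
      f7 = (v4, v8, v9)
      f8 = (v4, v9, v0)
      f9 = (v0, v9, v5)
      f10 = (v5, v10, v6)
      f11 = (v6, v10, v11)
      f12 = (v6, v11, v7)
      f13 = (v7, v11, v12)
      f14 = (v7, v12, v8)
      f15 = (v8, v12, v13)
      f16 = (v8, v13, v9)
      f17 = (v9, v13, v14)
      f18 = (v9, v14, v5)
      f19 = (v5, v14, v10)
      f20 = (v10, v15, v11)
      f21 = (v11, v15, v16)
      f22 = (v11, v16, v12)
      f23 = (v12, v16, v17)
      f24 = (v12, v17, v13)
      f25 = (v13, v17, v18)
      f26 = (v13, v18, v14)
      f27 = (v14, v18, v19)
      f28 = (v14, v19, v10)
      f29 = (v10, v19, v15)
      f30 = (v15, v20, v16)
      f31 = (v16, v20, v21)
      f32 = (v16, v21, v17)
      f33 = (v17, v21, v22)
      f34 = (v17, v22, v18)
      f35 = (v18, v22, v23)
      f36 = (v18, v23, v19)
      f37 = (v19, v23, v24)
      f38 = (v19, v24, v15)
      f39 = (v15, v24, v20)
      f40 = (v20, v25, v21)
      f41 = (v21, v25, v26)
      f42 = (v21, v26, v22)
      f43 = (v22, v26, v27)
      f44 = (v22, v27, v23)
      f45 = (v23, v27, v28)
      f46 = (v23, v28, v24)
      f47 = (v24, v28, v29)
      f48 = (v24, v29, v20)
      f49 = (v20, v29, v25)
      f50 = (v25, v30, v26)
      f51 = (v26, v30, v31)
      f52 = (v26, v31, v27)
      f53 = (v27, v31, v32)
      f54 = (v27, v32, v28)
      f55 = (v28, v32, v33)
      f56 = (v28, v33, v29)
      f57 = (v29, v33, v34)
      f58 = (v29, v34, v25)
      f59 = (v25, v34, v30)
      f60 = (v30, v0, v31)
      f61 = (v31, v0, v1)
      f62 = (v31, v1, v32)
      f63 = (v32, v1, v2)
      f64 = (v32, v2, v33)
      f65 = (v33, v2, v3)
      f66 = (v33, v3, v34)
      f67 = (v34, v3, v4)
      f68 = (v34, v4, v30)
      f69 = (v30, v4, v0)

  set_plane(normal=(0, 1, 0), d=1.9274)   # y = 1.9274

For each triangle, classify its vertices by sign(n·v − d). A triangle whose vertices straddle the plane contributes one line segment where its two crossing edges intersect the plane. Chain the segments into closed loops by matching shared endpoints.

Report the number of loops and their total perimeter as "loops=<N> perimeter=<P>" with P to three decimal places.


loops=1 perimeter=7.296

Straddling triangles (16 of 70):
  (v0,v5,v1) [-+-] → (1.72179, 1.9274, 0)–(1.6842, 1.9274, 0.0517352)  len=0.0640
  (v1,v5,v6) [-+-] → (1.6842, 1.9274, 0.0517352)–(1.53698, 1.9274, 0.254367)  len=0.2505
  (v0,v9,v5) [--+] → (1.53698, 1.9274, -0.254367)–(1.72179, 1.9274, 0)  len=0.3144
  (v5,v10,v6) [++-] → (0.750619, 1.9274, 0.521669)–(1.53698, 1.9274, 0.254367)  len=0.8306
  (v6,v10,v11) [-++] → (0.750619, 1.9274, 0.521669)–(0.102962, 1.9274, 0.7418)  len=0.6840
  (v6,v11,v7) [-+-] → (0.102962, 1.9274, 0.7418)–(-0.320668, 1.9274, 0.707811)  len=0.4250
  (v7,v11,v12) [-+-] → (-0.320668, 1.9274, 0.707811)–(-0.439877, 1.9274, 0.698249)  len=0.1196
  (v9,v13,v14) [--+] → (-0.439877, 1.9274, -0.698249)–(0.102962, 1.9274, -0.7418)  len=0.5446
  (v9,v14,v5) [-++] → (0.102962, 1.9274, -0.7418)–(1.53698, 1.9274, -0.254367)  len=1.5146
  (v10,v15,v11) [+-+] → (-1.41254, 1.9274, 0)–(-0.745677, 1.9274, 0.635059)  len=0.9209
  (v11,v15,v16) [+--] → (-0.745677, 1.9274, 0.635059)–(-0.633596, 1.9274, 0.7418)  len=0.1548
  (v11,v16,v12) [+--] → (-0.633596, 1.9274, 0.7418)–(-0.439877, 1.9274, 0.698249)  len=0.1986
  (v13,v18,v14) [--+] → (-0.525281, 1.9274, -0.717448)–(-0.439877, 1.9274, -0.698249)  len=0.0875
  (v14,v18,v19) [+--] → (-0.525281, 1.9274, -0.717448)–(-0.633596, 1.9274, -0.7418)  len=0.1110
  (v14,v19,v10) [+-+] → (-0.633596, 1.9274, -0.7418)–(-1.10606, 1.9274, -0.291881)  len=0.6524
  (v10,v19,v15) [+--] → (-1.10606, 1.9274, -0.291881)–(-1.41254, 1.9274, 0)  len=0.4232

Chained into 1 loop(s):
  loop 1: 16 segments, perimeter = 7.2956
Total perimeter = 7.296


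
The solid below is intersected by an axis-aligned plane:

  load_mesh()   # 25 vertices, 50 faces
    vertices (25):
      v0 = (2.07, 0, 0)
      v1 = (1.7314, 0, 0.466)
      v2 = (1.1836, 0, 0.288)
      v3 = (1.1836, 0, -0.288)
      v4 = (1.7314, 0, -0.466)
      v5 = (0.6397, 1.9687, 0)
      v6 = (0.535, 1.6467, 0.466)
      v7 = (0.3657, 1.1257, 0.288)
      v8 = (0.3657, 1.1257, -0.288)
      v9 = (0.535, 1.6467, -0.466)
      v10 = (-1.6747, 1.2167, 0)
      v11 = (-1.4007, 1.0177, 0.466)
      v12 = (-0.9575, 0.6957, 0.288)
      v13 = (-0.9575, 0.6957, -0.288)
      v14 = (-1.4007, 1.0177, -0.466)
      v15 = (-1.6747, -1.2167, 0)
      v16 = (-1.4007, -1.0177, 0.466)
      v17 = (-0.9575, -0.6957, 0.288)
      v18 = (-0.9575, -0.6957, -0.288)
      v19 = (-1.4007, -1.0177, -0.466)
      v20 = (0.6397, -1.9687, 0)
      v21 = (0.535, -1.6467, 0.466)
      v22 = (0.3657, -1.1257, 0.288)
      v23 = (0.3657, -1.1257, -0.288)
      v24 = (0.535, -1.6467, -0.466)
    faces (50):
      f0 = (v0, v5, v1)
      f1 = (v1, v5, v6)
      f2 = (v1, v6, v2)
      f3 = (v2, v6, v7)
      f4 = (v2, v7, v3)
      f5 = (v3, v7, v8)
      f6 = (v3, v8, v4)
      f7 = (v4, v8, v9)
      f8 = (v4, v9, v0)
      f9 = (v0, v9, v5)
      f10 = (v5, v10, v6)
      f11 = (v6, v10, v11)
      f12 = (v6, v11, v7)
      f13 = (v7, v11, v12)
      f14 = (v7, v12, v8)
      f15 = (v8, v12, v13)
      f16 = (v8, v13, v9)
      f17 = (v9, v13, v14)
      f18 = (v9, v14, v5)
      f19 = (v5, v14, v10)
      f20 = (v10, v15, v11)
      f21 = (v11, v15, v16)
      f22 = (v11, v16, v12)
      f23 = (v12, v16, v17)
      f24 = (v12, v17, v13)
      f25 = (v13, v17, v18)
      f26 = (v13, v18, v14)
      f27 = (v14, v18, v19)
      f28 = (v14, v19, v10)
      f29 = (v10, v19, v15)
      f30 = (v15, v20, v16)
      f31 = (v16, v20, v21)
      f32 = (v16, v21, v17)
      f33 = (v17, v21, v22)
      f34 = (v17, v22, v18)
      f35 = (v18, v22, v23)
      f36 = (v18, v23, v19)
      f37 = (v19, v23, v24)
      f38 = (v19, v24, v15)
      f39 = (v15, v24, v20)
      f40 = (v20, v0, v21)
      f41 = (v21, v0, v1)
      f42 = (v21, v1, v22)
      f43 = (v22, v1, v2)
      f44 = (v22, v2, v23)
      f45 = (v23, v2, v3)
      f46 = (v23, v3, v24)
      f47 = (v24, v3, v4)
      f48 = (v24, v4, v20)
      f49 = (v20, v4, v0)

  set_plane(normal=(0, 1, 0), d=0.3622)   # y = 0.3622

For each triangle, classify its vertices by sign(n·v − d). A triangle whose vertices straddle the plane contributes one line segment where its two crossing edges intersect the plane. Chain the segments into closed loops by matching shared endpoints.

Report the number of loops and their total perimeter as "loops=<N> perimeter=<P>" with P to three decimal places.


loops=2 perimeter=5.492

Straddling triangles (20 of 50):
  (v0,v5,v1) [-+-] → (1.80685, 0.3622, 0)–(1.53055, 0.3622, 0.380266)  len=0.4700
  (v1,v5,v6) [-++] → (1.53055, 0.3622, 0.380266)–(1.46825, 0.3622, 0.466)  len=0.1060
  (v1,v6,v2) [-+-] → (1.46825, 0.3622, 0.466)–(1.04094, 0.3622, 0.327152)  len=0.4493
  (v2,v6,v7) [-++] → (1.04094, 0.3622, 0.327152)–(0.920436, 0.3622, 0.288)  len=0.1267
  (v2,v7,v3) [-+-] → (0.920436, 0.3622, 0.288)–(0.920436, 0.3622, -0.102669)  len=0.3907
  (v3,v7,v8) [-++] → (0.920436, 0.3622, -0.102669)–(0.920436, 0.3622, -0.288)  len=0.1853
  (v3,v8,v4) [-+-] → (0.920436, 0.3622, -0.288)–(1.29198, 0.3622, -0.408728)  len=0.3907
  (v4,v8,v9) [-++] → (1.29198, 0.3622, -0.408728)–(1.46825, 0.3622, -0.466)  len=0.1853
  (v4,v9,v0) [-+-] → (1.46825, 0.3622, -0.466)–(1.73237, 0.3622, -0.102499)  len=0.4493
  (v0,v9,v5) [-++] → (1.73237, 0.3622, -0.102499)–(1.80685, 0.3622, 0)  len=0.1267
  (v10,v15,v11) [+-+] → (-1.6747, 0.3622, 0)–(-1.48108, 0.3622, 0.329291)  len=0.3820
  (v11,v15,v16) [+--] → (-1.48108, 0.3622, 0.329291)–(-1.4007, 0.3622, 0.466)  len=0.1586
  (v11,v16,v12) [+-+] → (-1.4007, 0.3622, 0.466)–(-1.04377, 0.3622, 0.322646)  len=0.3846
  (v12,v16,v17) [+--] → (-1.04377, 0.3622, 0.322646)–(-0.9575, 0.3622, 0.288)  len=0.0930
  (v12,v17,v13) [+-+] → (-0.9575, 0.3622, 0.288)–(-0.9575, 0.3622, -0.14994)  len=0.4379
  (v13,v17,v18) [+--] → (-0.9575, 0.3622, -0.14994)–(-0.9575, 0.3622, -0.288)  len=0.1381
  (v13,v18,v14) [+-+] → (-0.9575, 0.3622, -0.288)–(-1.23114, 0.3622, -0.397902)  len=0.2949
  (v14,v18,v19) [+--] → (-1.23114, 0.3622, -0.397902)–(-1.4007, 0.3622, -0.466)  len=0.1827
  (v14,v19,v10) [+-+] → (-1.4007, 0.3622, -0.466)–(-1.56991, 0.3622, -0.178212)  len=0.3338
  (v10,v19,v15) [+--] → (-1.56991, 0.3622, -0.178212)–(-1.6747, 0.3622, 0)  len=0.2067

Chained into 2 loop(s):
  loop 1: 10 segments, perimeter = 2.8801
  loop 2: 10 segments, perimeter = 2.6124
Total perimeter = 5.492


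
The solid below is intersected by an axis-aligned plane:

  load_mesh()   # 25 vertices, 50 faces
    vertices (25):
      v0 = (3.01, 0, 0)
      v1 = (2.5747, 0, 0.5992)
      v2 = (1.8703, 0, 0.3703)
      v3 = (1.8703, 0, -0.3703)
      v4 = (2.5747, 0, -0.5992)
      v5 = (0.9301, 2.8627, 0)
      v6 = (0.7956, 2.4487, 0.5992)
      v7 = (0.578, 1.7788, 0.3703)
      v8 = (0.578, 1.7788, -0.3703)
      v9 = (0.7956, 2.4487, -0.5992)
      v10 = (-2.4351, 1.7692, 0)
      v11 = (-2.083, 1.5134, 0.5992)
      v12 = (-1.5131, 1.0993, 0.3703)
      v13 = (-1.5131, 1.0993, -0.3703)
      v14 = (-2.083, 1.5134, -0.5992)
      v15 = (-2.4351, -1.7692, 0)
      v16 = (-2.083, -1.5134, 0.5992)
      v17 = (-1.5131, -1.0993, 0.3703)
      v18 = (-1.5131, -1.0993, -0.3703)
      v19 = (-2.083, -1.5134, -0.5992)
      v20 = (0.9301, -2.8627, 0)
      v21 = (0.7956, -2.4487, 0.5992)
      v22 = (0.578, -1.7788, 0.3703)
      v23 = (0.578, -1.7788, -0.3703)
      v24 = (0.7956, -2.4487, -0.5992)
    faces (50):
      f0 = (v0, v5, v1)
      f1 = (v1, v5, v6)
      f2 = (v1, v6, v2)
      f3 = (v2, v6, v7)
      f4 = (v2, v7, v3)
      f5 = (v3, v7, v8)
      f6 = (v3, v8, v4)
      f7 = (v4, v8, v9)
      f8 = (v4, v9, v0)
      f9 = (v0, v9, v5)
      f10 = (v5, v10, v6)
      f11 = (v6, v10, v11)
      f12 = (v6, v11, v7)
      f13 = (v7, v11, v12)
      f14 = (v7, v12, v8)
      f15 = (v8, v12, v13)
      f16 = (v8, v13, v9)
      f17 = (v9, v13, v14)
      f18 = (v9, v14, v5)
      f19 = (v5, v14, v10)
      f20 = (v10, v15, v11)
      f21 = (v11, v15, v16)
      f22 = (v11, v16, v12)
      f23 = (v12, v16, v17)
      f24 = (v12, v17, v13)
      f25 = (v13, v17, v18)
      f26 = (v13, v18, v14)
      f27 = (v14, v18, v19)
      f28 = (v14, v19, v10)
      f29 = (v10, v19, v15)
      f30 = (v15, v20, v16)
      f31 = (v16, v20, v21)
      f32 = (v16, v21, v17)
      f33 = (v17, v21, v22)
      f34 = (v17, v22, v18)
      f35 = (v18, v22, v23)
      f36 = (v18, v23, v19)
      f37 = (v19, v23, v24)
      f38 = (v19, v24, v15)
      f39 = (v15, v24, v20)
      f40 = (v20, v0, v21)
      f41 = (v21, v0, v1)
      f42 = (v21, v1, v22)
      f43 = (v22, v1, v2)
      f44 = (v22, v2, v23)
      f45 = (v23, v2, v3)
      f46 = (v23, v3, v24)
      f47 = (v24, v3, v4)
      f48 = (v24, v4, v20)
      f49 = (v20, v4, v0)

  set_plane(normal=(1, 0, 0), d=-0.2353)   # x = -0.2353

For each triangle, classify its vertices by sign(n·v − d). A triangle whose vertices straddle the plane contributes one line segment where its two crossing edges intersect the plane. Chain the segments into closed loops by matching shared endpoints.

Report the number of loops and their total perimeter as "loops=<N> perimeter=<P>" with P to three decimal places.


loops=2 perimeter=6.865

Straddling triangles (20 of 50):
  (v5,v10,v6) [+-+] → (-0.2353, 2.48401, 0)–(-0.2353, 2.23187, 0.407998)  len=0.4796
  (v6,v10,v11) [+--] → (-0.2353, 2.23187, 0.407998)–(-0.2353, 2.11375, 0.5992)  len=0.2248
  (v6,v11,v7) [+-+] → (-0.2353, 2.11375, 0.5992)–(-0.2353, 1.69768, 0.44026)  len=0.4454
  (v7,v11,v12) [+--] → (-0.2353, 1.69768, 0.44026)–(-0.2353, 1.51452, 0.3703)  len=0.1961
  (v7,v12,v8) [+-+] → (-0.2353, 1.51452, 0.3703)–(-0.2353, 1.51452, -0.0822554)  len=0.4526
  (v8,v12,v13) [+--] → (-0.2353, 1.51452, -0.0822554)–(-0.2353, 1.51452, -0.3703)  len=0.2880
  (v8,v13,v9) [+-+] → (-0.2353, 1.51452, -0.3703)–(-0.2353, 1.84615, -0.49699)  len=0.3550
  (v9,v13,v14) [+--] → (-0.2353, 1.84615, -0.49699)–(-0.2353, 2.11375, -0.5992)  len=0.2864
  (v9,v14,v5) [+-+] → (-0.2353, 2.11375, -0.5992)–(-0.2353, 2.34082, -0.231757)  len=0.4319
  (v5,v14,v10) [+--] → (-0.2353, 2.34082, -0.231757)–(-0.2353, 2.48401, 0)  len=0.2724
  (v15,v20,v16) [-+-] → (-0.2353, -2.48401, 0)–(-0.2353, -2.34082, 0.231757)  len=0.2724
  (v16,v20,v21) [-++] → (-0.2353, -2.34082, 0.231757)–(-0.2353, -2.11375, 0.5992)  len=0.4319
  (v16,v21,v17) [-+-] → (-0.2353, -2.11375, 0.5992)–(-0.2353, -1.84615, 0.49699)  len=0.2864
  (v17,v21,v22) [-++] → (-0.2353, -1.84615, 0.49699)–(-0.2353, -1.51452, 0.3703)  len=0.3550
  (v17,v22,v18) [-+-] → (-0.2353, -1.51452, 0.3703)–(-0.2353, -1.51452, 0.0822554)  len=0.2880
  (v18,v22,v23) [-++] → (-0.2353, -1.51452, 0.0822554)–(-0.2353, -1.51452, -0.3703)  len=0.4526
  (v18,v23,v19) [-+-] → (-0.2353, -1.51452, -0.3703)–(-0.2353, -1.69768, -0.44026)  len=0.1961
  (v19,v23,v24) [-++] → (-0.2353, -1.69768, -0.44026)–(-0.2353, -2.11375, -0.5992)  len=0.4454
  (v19,v24,v15) [-+-] → (-0.2353, -2.11375, -0.5992)–(-0.2353, -2.23187, -0.407998)  len=0.2248
  (v15,v24,v20) [-++] → (-0.2353, -2.23187, -0.407998)–(-0.2353, -2.48401, 0)  len=0.4796

Chained into 2 loop(s):
  loop 1: 10 segments, perimeter = 3.4323
  loop 2: 10 segments, perimeter = 3.4323
Total perimeter = 6.865


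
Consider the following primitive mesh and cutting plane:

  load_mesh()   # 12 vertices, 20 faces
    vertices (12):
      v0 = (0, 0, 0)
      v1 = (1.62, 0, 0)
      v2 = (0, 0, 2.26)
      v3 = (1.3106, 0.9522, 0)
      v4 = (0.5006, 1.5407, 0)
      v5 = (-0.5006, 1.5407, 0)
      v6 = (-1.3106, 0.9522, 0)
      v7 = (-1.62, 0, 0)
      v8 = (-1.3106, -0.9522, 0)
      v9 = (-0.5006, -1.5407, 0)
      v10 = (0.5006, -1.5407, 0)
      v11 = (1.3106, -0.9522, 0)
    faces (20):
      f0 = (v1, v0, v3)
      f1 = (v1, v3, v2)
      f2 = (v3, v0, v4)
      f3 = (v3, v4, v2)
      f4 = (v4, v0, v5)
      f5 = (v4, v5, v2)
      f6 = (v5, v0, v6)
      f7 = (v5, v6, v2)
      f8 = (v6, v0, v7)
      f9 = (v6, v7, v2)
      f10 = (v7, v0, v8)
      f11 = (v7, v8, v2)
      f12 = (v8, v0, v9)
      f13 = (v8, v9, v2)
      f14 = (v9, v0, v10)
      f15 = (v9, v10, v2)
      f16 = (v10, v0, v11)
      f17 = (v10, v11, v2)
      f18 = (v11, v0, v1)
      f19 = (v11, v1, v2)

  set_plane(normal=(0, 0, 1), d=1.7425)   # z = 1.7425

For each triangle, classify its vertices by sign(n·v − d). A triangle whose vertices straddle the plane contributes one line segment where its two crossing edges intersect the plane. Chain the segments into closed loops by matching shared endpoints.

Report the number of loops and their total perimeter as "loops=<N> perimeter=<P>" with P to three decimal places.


loops=1 perimeter=2.293

Straddling triangles (10 of 20):
  (v1,v3,v2) [--+] → (0.300104, 0.218037, 1.7425)–(0.370951, 0, 1.7425)  len=0.2293
  (v3,v4,v2) [--+] → (0.114629, 0.352793, 1.7425)–(0.300104, 0.218037, 1.7425)  len=0.2293
  (v4,v5,v2) [--+] → (-0.114629, 0.352793, 1.7425)–(0.114629, 0.352793, 1.7425)  len=0.2293
  (v5,v6,v2) [--+] → (-0.300104, 0.218037, 1.7425)–(-0.114629, 0.352793, 1.7425)  len=0.2293
  (v6,v7,v2) [--+] → (-0.370951, 0, 1.7425)–(-0.300104, 0.218037, 1.7425)  len=0.2293
  (v7,v8,v2) [--+] → (-0.300104, -0.218037, 1.7425)–(-0.370951, 0, 1.7425)  len=0.2293
  (v8,v9,v2) [--+] → (-0.114629, -0.352793, 1.7425)–(-0.300104, -0.218037, 1.7425)  len=0.2293
  (v9,v10,v2) [--+] → (0.114629, -0.352793, 1.7425)–(-0.114629, -0.352793, 1.7425)  len=0.2293
  (v10,v11,v2) [--+] → (0.300104, -0.218037, 1.7425)–(0.114629, -0.352793, 1.7425)  len=0.2293
  (v11,v1,v2) [--+] → (0.370951, 0, 1.7425)–(0.300104, -0.218037, 1.7425)  len=0.2293

Chained into 1 loop(s):
  loop 1: 10 segments, perimeter = 2.2926
Total perimeter = 2.293


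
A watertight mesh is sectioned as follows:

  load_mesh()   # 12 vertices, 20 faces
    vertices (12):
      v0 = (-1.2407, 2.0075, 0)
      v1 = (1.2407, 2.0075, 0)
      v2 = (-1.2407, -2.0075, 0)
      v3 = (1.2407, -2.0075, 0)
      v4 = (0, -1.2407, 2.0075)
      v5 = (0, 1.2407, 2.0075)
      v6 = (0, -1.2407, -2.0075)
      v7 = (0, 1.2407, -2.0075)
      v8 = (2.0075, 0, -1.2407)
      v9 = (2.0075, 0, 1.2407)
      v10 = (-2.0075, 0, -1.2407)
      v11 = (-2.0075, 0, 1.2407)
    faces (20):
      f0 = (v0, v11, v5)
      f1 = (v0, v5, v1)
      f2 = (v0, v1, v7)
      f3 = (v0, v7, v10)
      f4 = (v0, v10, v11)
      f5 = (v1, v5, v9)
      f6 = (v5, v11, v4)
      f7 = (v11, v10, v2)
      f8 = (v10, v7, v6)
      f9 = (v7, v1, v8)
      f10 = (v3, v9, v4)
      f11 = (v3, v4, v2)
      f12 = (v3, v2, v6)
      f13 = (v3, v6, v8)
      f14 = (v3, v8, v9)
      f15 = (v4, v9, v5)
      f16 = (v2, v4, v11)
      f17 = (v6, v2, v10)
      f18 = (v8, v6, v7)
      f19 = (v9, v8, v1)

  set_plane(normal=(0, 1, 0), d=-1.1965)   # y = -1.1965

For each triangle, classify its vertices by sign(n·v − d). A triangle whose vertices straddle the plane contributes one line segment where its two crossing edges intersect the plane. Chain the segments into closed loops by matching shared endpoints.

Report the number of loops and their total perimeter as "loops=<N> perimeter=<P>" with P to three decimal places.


Straddling triangles (10 of 20):
  (v5,v11,v4) [++-] → (-0.0715173, -1.1965, 1.98018)–(0, -1.1965, 2.0075)  len=0.0766
  (v11,v10,v2) [++-] → (-1.55048, -1.1965, -0.501224)–(-1.55048, -1.1965, 0.501224)  len=1.0024
  (v10,v7,v6) [++-] → (0, -1.1965, -2.0075)–(-0.0715173, -1.1965, -1.98018)  len=0.0766
  (v3,v9,v4) [-+-] → (1.55048, -1.1965, 0.501224)–(0.0715173, -1.1965, 1.98018)  len=2.0916
  (v3,v6,v8) [--+] → (0.0715173, -1.1965, -1.98018)–(1.55048, -1.1965, -0.501224)  len=2.0916
  (v3,v8,v9) [-++] → (1.55048, -1.1965, -0.501224)–(1.55048, -1.1965, 0.501224)  len=1.0024
  (v4,v9,v5) [-++] → (0.0715173, -1.1965, 1.98018)–(0, -1.1965, 2.0075)  len=0.0766
  (v2,v4,v11) [--+] → (-0.0715173, -1.1965, 1.98018)–(-1.55048, -1.1965, 0.501224)  len=2.0916
  (v6,v2,v10) [--+] → (-1.55048, -1.1965, -0.501224)–(-0.0715173, -1.1965, -1.98018)  len=2.0916
  (v8,v6,v7) [+-+] → (0.0715173, -1.1965, -1.98018)–(0, -1.1965, -2.0075)  len=0.0766

Chained into 1 loop(s):
  loop 1: 10 segments, perimeter = 10.6774
Total perimeter = 10.677

loops=1 perimeter=10.677


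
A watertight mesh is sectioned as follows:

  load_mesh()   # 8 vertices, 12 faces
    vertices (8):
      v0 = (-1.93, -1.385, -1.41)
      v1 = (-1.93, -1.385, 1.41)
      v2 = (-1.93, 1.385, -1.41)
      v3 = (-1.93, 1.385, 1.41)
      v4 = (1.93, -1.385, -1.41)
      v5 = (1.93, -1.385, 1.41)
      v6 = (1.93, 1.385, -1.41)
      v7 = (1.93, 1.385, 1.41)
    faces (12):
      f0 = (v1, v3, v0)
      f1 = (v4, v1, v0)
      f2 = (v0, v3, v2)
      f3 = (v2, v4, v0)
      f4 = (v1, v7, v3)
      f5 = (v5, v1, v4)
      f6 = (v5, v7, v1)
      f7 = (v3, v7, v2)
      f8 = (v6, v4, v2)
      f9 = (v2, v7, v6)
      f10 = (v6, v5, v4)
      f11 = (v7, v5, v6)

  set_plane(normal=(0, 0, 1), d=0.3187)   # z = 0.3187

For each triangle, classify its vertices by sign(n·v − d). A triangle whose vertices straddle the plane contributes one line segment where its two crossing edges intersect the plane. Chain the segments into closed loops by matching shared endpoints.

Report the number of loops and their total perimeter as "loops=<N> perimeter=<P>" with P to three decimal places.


loops=1 perimeter=13.260

Straddling triangles (8 of 12):
  (v1,v3,v0) [++-] → (-1.93, 0.313049, 0.3187)–(-1.93, -1.385, 0.3187)  len=1.6980
  (v4,v1,v0) [-+-] → (-0.436235, -1.385, 0.3187)–(-1.93, -1.385, 0.3187)  len=1.4938
  (v0,v3,v2) [-+-] → (-1.93, 0.313049, 0.3187)–(-1.93, 1.385, 0.3187)  len=1.0720
  (v5,v1,v4) [++-] → (-0.436235, -1.385, 0.3187)–(1.93, -1.385, 0.3187)  len=2.3662
  (v3,v7,v2) [++-] → (0.436235, 1.385, 0.3187)–(-1.93, 1.385, 0.3187)  len=2.3662
  (v2,v7,v6) [-+-] → (0.436235, 1.385, 0.3187)–(1.93, 1.385, 0.3187)  len=1.4938
  (v6,v5,v4) [-+-] → (1.93, -0.313049, 0.3187)–(1.93, -1.385, 0.3187)  len=1.0720
  (v7,v5,v6) [++-] → (1.93, -0.313049, 0.3187)–(1.93, 1.385, 0.3187)  len=1.6980

Chained into 1 loop(s):
  loop 1: 8 segments, perimeter = 13.2600
Total perimeter = 13.260


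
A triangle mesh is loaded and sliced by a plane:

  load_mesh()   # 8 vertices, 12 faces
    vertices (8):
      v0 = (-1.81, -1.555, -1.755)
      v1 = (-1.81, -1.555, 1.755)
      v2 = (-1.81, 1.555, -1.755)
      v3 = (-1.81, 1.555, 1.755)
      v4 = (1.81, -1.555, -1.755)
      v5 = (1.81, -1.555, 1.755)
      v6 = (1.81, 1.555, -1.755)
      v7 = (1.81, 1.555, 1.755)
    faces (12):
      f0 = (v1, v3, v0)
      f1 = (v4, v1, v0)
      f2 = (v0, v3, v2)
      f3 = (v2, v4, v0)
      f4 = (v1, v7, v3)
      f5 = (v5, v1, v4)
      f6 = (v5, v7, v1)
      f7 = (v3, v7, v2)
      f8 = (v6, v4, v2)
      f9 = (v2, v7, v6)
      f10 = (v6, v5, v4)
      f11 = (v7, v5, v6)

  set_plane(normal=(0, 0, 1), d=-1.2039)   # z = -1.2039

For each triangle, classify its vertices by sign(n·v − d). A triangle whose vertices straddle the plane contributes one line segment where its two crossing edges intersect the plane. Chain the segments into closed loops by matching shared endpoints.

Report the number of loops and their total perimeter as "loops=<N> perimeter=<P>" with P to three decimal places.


loops=1 perimeter=13.460

Straddling triangles (8 of 12):
  (v1,v3,v0) [++-] → (-1.81, -1.0667, -1.2039)–(-1.81, -1.555, -1.2039)  len=0.4883
  (v4,v1,v0) [-+-] → (1.24163, -1.555, -1.2039)–(-1.81, -1.555, -1.2039)  len=3.0516
  (v0,v3,v2) [-+-] → (-1.81, -1.0667, -1.2039)–(-1.81, 1.555, -1.2039)  len=2.6217
  (v5,v1,v4) [++-] → (1.24163, -1.555, -1.2039)–(1.81, -1.555, -1.2039)  len=0.5684
  (v3,v7,v2) [++-] → (-1.24163, 1.555, -1.2039)–(-1.81, 1.555, -1.2039)  len=0.5684
  (v2,v7,v6) [-+-] → (-1.24163, 1.555, -1.2039)–(1.81, 1.555, -1.2039)  len=3.0516
  (v6,v5,v4) [-+-] → (1.81, 1.0667, -1.2039)–(1.81, -1.555, -1.2039)  len=2.6217
  (v7,v5,v6) [++-] → (1.81, 1.0667, -1.2039)–(1.81, 1.555, -1.2039)  len=0.4883

Chained into 1 loop(s):
  loop 1: 8 segments, perimeter = 13.4600
Total perimeter = 13.460


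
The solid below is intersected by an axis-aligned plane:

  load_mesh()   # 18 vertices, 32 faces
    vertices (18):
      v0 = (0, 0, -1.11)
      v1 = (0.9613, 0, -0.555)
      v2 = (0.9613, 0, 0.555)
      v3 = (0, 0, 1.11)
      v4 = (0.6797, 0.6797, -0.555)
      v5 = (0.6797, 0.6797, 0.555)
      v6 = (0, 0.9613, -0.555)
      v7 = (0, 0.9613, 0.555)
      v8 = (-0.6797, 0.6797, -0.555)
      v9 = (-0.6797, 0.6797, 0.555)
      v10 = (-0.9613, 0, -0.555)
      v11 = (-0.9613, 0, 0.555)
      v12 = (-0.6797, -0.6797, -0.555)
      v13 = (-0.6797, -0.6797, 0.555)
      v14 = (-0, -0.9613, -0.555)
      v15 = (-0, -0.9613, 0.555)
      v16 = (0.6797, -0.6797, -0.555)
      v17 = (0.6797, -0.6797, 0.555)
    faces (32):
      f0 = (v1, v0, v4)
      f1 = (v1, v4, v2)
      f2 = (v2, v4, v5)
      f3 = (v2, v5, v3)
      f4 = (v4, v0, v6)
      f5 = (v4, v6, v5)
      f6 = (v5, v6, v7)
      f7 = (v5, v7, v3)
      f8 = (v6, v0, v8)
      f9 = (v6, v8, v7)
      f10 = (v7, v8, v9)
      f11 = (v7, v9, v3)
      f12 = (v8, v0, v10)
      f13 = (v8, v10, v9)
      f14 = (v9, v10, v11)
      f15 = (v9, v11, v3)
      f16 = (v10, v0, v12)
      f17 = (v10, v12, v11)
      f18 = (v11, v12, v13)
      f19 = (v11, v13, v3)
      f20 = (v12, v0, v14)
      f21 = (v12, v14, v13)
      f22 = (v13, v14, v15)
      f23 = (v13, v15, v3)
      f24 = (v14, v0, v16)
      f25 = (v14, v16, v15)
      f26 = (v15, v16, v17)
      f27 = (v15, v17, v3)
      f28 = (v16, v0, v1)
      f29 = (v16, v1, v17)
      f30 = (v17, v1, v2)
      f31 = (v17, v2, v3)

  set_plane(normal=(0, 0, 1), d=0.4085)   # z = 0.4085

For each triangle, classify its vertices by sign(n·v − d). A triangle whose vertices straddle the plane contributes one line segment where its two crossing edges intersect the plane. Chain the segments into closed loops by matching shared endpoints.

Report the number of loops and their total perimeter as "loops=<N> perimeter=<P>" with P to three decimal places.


Straddling triangles (16 of 32):
  (v1,v4,v2) [--+] → (0.924134, 0.0897082, 0.4085)–(0.9613, 0, 0.4085)  len=0.0971
  (v2,v4,v5) [+-+] → (0.924134, 0.0897082, 0.4085)–(0.6797, 0.6797, 0.4085)  len=0.6386
  (v4,v6,v5) [--+] → (0.589992, 0.716866, 0.4085)–(0.6797, 0.6797, 0.4085)  len=0.0971
  (v5,v6,v7) [+-+] → (0.589992, 0.716866, 0.4085)–(0, 0.9613, 0.4085)  len=0.6386
  (v6,v8,v7) [--+] → (-0.0897082, 0.924134, 0.4085)–(0, 0.9613, 0.4085)  len=0.0971
  (v7,v8,v9) [+-+] → (-0.0897082, 0.924134, 0.4085)–(-0.6797, 0.6797, 0.4085)  len=0.6386
  (v8,v10,v9) [--+] → (-0.716866, 0.589992, 0.4085)–(-0.6797, 0.6797, 0.4085)  len=0.0971
  (v9,v10,v11) [+-+] → (-0.716866, 0.589992, 0.4085)–(-0.9613, 0, 0.4085)  len=0.6386
  (v10,v12,v11) [--+] → (-0.924134, -0.0897082, 0.4085)–(-0.9613, 0, 0.4085)  len=0.0971
  (v11,v12,v13) [+-+] → (-0.924134, -0.0897082, 0.4085)–(-0.6797, -0.6797, 0.4085)  len=0.6386
  (v12,v14,v13) [--+] → (-0.589992, -0.716866, 0.4085)–(-0.6797, -0.6797, 0.4085)  len=0.0971
  (v13,v14,v15) [+-+] → (-0.589992, -0.716866, 0.4085)–(0, -0.9613, 0.4085)  len=0.6386
  (v14,v16,v15) [--+] → (0.0897082, -0.924134, 0.4085)–(0, -0.9613, 0.4085)  len=0.0971
  (v15,v16,v17) [+-+] → (0.0897082, -0.924134, 0.4085)–(0.6797, -0.6797, 0.4085)  len=0.6386
  (v16,v1,v17) [--+] → (0.716866, -0.589992, 0.4085)–(0.6797, -0.6797, 0.4085)  len=0.0971
  (v17,v1,v2) [+-+] → (0.716866, -0.589992, 0.4085)–(0.9613, 0, 0.4085)  len=0.6386

Chained into 1 loop(s):
  loop 1: 16 segments, perimeter = 5.8858
Total perimeter = 5.886

loops=1 perimeter=5.886


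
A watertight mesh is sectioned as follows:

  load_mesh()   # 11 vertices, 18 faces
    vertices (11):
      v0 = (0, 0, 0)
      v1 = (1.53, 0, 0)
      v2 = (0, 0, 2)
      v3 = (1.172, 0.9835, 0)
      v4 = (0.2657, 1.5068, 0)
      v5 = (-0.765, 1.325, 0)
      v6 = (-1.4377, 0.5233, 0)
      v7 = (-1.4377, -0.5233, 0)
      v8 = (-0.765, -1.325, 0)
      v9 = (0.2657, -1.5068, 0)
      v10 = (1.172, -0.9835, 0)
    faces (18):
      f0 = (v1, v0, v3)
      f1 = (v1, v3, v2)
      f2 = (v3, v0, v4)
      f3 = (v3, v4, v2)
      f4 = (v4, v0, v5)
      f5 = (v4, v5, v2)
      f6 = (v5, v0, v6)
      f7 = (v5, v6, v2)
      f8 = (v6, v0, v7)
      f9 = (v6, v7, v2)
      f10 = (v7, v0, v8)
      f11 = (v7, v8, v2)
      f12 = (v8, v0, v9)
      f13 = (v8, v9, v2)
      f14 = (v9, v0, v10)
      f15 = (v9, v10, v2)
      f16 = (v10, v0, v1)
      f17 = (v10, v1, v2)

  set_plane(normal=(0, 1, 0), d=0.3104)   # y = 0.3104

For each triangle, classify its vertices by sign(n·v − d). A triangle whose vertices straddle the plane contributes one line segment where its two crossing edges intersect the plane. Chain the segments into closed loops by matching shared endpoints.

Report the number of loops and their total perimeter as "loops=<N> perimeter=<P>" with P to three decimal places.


Straddling triangles (10 of 18):
  (v1,v0,v3) [--+] → (0.369892, 0.3104, 0)–(1.41701, 0.3104, 0)  len=1.0471
  (v1,v3,v2) [-+-] → (1.41701, 0.3104, 0)–(0.369892, 0.3104, 1.36878)  len=1.7234
  (v3,v0,v4) [+-+] → (0.369892, 0.3104, 0)–(0.0547341, 0.3104, 0)  len=0.3152
  (v3,v4,v2) [++-] → (0.0547341, 0.3104, 1.588)–(0.369892, 0.3104, 1.36878)  len=0.3839
  (v4,v0,v5) [+-+] → (0.0547341, 0.3104, 0)–(-0.179212, 0.3104, 0)  len=0.2339
  (v4,v5,v2) [++-] → (-0.179212, 0.3104, 1.53147)–(0.0547341, 0.3104, 1.588)  len=0.2407
  (v5,v0,v6) [+-+] → (-0.179212, 0.3104, 0)–(-0.852784, 0.3104, 0)  len=0.6736
  (v5,v6,v2) [++-] → (-0.852784, 0.3104, 0.813682)–(-0.179212, 0.3104, 1.53147)  len=0.9843
  (v6,v0,v7) [+--] → (-0.852784, 0.3104, 0)–(-1.4377, 0.3104, 0)  len=0.5849
  (v6,v7,v2) [+--] → (-1.4377, 0.3104, 0)–(-0.852784, 0.3104, 0.813682)  len=1.0021

Chained into 1 loop(s):
  loop 1: 10 segments, perimeter = 7.1891
Total perimeter = 7.189

loops=1 perimeter=7.189


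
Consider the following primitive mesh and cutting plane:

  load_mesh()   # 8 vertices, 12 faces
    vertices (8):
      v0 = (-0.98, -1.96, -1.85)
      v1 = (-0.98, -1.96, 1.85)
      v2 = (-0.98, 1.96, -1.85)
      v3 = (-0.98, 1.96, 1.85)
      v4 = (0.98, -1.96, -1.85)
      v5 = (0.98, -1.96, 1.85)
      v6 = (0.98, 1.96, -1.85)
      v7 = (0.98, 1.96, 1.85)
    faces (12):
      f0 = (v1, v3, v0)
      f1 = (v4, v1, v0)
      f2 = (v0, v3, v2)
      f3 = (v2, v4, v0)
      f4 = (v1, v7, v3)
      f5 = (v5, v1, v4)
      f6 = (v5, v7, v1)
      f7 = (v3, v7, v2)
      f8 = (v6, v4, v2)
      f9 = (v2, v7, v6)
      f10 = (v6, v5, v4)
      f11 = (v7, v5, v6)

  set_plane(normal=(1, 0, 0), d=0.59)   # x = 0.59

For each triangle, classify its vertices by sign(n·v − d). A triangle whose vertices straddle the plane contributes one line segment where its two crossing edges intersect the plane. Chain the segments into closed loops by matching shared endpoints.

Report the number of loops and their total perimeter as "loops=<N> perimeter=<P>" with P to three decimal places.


loops=1 perimeter=15.240

Straddling triangles (8 of 12):
  (v4,v1,v0) [+--] → (0.59, -1.96, -1.11378)–(0.59, -1.96, -1.85)  len=0.7362
  (v2,v4,v0) [-+-] → (0.59, -1.18, -1.85)–(0.59, -1.96, -1.85)  len=0.7800
  (v1,v7,v3) [-+-] → (0.59, 1.18, 1.85)–(0.59, 1.96, 1.85)  len=0.7800
  (v5,v1,v4) [+-+] → (0.59, -1.96, 1.85)–(0.59, -1.96, -1.11378)  len=2.9638
  (v5,v7,v1) [++-] → (0.59, 1.18, 1.85)–(0.59, -1.96, 1.85)  len=3.1400
  (v3,v7,v2) [-+-] → (0.59, 1.96, 1.85)–(0.59, 1.96, 1.11378)  len=0.7362
  (v6,v4,v2) [++-] → (0.59, -1.18, -1.85)–(0.59, 1.96, -1.85)  len=3.1400
  (v2,v7,v6) [-++] → (0.59, 1.96, 1.11378)–(0.59, 1.96, -1.85)  len=2.9638

Chained into 1 loop(s):
  loop 1: 8 segments, perimeter = 15.2400
Total perimeter = 15.240


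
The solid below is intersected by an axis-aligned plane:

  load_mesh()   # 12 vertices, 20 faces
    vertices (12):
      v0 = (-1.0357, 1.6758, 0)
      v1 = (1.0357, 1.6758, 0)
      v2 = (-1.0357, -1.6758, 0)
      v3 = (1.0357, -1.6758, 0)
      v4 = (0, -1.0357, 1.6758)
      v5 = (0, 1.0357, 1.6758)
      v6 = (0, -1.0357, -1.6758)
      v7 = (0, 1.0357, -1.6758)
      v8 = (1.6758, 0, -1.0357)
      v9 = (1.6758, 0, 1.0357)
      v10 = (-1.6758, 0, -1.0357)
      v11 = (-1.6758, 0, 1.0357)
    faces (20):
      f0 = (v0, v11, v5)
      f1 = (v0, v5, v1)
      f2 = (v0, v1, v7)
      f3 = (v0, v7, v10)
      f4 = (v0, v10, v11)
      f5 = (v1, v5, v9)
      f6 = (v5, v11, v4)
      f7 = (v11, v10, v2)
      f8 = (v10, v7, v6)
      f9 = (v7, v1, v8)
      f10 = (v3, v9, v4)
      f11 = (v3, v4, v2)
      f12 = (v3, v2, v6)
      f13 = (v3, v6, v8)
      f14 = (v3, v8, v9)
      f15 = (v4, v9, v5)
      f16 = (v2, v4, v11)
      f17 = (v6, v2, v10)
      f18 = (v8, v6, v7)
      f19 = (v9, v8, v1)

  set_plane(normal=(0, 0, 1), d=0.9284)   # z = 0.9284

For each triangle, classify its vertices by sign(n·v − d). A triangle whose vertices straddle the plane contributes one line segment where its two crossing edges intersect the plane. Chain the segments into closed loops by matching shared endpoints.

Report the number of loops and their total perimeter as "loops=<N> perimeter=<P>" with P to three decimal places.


Straddling triangles (10 of 20):
  (v0,v11,v5) [-++] → (-1.60948, 0.173615, 0.9284)–(-0.461918, 1.32118, 0.9284)  len=1.6229
  (v0,v5,v1) [-+-] → (-0.461918, 1.32118, 0.9284)–(0.461918, 1.32118, 0.9284)  len=0.9238
  (v0,v10,v11) [--+] → (-1.6758, 0, 0.9284)–(-1.60948, 0.173615, 0.9284)  len=0.1858
  (v1,v5,v9) [-++] → (0.461918, 1.32118, 0.9284)–(1.60948, 0.173615, 0.9284)  len=1.6229
  (v11,v10,v2) [+--] → (-1.6758, 0, 0.9284)–(-1.60948, -0.173615, 0.9284)  len=0.1858
  (v3,v9,v4) [-++] → (1.60948, -0.173615, 0.9284)–(0.461918, -1.32118, 0.9284)  len=1.6229
  (v3,v4,v2) [-+-] → (0.461918, -1.32118, 0.9284)–(-0.461918, -1.32118, 0.9284)  len=0.9238
  (v3,v8,v9) [--+] → (1.6758, 0, 0.9284)–(1.60948, -0.173615, 0.9284)  len=0.1858
  (v2,v4,v11) [-++] → (-0.461918, -1.32118, 0.9284)–(-1.60948, -0.173615, 0.9284)  len=1.6229
  (v9,v8,v1) [+--] → (1.6758, 0, 0.9284)–(1.60948, 0.173615, 0.9284)  len=0.1858

Chained into 1 loop(s):
  loop 1: 10 segments, perimeter = 9.0827
Total perimeter = 9.083

loops=1 perimeter=9.083


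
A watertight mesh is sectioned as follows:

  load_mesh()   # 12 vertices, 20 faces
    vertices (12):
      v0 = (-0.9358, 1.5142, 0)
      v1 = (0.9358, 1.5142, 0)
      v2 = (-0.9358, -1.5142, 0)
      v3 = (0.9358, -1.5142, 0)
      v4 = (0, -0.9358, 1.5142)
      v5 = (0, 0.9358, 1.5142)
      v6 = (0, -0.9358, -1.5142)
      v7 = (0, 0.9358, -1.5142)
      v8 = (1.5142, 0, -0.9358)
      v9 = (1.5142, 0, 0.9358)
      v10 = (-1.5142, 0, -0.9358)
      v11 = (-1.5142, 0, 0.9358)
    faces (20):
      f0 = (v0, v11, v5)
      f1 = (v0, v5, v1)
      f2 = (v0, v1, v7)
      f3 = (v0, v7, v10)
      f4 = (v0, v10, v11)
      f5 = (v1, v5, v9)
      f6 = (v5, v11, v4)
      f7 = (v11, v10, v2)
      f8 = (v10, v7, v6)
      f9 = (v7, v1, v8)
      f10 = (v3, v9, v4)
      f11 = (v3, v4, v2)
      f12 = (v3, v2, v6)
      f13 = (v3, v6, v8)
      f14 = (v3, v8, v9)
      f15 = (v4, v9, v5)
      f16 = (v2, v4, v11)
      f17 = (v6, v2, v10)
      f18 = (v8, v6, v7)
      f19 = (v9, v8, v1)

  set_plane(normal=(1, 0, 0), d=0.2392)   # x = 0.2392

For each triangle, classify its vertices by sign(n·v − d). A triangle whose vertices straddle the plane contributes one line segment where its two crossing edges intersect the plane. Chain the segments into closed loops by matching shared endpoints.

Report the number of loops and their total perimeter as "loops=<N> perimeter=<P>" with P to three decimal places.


Straddling triangles (10 of 20):
  (v0,v5,v1) [--+] → (0.2392, 1.08364, 1.12716)–(0.2392, 1.5142, 0)  len=1.2066
  (v0,v1,v7) [-+-] → (0.2392, 1.5142, 0)–(0.2392, 1.08364, -1.12716)  len=1.2066
  (v1,v5,v9) [+-+] → (0.2392, 1.08364, 1.12716)–(0.2392, 0.787971, 1.42283)  len=0.4181
  (v7,v1,v8) [-++] → (0.2392, 1.08364, -1.12716)–(0.2392, 0.787971, -1.42283)  len=0.4181
  (v3,v9,v4) [++-] → (0.2392, -0.787971, 1.42283)–(0.2392, -1.08364, 1.12716)  len=0.4181
  (v3,v4,v2) [+--] → (0.2392, -1.08364, 1.12716)–(0.2392, -1.5142, 0)  len=1.2066
  (v3,v2,v6) [+--] → (0.2392, -1.5142, 0)–(0.2392, -1.08364, -1.12716)  len=1.2066
  (v3,v6,v8) [+-+] → (0.2392, -1.08364, -1.12716)–(0.2392, -0.787971, -1.42283)  len=0.4181
  (v4,v9,v5) [-+-] → (0.2392, -0.787971, 1.42283)–(0.2392, 0.787971, 1.42283)  len=1.5759
  (v8,v6,v7) [+--] → (0.2392, -0.787971, -1.42283)–(0.2392, 0.787971, -1.42283)  len=1.5759

Chained into 1 loop(s):
  loop 1: 10 segments, perimeter = 9.6508
Total perimeter = 9.651

loops=1 perimeter=9.651


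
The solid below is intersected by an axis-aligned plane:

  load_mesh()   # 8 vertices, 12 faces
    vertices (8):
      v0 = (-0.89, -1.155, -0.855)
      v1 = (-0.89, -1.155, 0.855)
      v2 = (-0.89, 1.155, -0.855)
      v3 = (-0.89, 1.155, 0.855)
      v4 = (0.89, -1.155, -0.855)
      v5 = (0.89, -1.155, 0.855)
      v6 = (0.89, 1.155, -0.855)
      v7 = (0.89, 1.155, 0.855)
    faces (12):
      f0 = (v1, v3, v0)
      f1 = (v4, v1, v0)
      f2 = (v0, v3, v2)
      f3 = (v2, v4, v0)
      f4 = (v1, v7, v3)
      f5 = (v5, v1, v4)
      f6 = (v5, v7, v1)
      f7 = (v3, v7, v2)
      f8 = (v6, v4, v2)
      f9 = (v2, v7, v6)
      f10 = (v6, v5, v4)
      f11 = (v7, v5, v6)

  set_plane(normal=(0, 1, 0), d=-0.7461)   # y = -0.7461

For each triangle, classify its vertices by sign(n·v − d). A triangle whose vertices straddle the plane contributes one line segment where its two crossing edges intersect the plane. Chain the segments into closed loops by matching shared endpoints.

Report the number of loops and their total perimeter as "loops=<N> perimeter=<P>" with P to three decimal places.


Straddling triangles (8 of 12):
  (v1,v3,v0) [-+-] → (-0.89, -0.7461, 0.855)–(-0.89, -0.7461, -0.552308)  len=1.4073
  (v0,v3,v2) [-++] → (-0.89, -0.7461, -0.552308)–(-0.89, -0.7461, -0.855)  len=0.3027
  (v2,v4,v0) [+--] → (0.574917, -0.7461, -0.855)–(-0.89, -0.7461, -0.855)  len=1.4649
  (v1,v7,v3) [-++] → (-0.574917, -0.7461, 0.855)–(-0.89, -0.7461, 0.855)  len=0.3151
  (v5,v7,v1) [-+-] → (0.89, -0.7461, 0.855)–(-0.574917, -0.7461, 0.855)  len=1.4649
  (v6,v4,v2) [+-+] → (0.89, -0.7461, -0.855)–(0.574917, -0.7461, -0.855)  len=0.3151
  (v6,v5,v4) [+--] → (0.89, -0.7461, 0.552308)–(0.89, -0.7461, -0.855)  len=1.4073
  (v7,v5,v6) [+-+] → (0.89, -0.7461, 0.855)–(0.89, -0.7461, 0.552308)  len=0.3027

Chained into 1 loop(s):
  loop 1: 8 segments, perimeter = 6.9800
Total perimeter = 6.980

loops=1 perimeter=6.980


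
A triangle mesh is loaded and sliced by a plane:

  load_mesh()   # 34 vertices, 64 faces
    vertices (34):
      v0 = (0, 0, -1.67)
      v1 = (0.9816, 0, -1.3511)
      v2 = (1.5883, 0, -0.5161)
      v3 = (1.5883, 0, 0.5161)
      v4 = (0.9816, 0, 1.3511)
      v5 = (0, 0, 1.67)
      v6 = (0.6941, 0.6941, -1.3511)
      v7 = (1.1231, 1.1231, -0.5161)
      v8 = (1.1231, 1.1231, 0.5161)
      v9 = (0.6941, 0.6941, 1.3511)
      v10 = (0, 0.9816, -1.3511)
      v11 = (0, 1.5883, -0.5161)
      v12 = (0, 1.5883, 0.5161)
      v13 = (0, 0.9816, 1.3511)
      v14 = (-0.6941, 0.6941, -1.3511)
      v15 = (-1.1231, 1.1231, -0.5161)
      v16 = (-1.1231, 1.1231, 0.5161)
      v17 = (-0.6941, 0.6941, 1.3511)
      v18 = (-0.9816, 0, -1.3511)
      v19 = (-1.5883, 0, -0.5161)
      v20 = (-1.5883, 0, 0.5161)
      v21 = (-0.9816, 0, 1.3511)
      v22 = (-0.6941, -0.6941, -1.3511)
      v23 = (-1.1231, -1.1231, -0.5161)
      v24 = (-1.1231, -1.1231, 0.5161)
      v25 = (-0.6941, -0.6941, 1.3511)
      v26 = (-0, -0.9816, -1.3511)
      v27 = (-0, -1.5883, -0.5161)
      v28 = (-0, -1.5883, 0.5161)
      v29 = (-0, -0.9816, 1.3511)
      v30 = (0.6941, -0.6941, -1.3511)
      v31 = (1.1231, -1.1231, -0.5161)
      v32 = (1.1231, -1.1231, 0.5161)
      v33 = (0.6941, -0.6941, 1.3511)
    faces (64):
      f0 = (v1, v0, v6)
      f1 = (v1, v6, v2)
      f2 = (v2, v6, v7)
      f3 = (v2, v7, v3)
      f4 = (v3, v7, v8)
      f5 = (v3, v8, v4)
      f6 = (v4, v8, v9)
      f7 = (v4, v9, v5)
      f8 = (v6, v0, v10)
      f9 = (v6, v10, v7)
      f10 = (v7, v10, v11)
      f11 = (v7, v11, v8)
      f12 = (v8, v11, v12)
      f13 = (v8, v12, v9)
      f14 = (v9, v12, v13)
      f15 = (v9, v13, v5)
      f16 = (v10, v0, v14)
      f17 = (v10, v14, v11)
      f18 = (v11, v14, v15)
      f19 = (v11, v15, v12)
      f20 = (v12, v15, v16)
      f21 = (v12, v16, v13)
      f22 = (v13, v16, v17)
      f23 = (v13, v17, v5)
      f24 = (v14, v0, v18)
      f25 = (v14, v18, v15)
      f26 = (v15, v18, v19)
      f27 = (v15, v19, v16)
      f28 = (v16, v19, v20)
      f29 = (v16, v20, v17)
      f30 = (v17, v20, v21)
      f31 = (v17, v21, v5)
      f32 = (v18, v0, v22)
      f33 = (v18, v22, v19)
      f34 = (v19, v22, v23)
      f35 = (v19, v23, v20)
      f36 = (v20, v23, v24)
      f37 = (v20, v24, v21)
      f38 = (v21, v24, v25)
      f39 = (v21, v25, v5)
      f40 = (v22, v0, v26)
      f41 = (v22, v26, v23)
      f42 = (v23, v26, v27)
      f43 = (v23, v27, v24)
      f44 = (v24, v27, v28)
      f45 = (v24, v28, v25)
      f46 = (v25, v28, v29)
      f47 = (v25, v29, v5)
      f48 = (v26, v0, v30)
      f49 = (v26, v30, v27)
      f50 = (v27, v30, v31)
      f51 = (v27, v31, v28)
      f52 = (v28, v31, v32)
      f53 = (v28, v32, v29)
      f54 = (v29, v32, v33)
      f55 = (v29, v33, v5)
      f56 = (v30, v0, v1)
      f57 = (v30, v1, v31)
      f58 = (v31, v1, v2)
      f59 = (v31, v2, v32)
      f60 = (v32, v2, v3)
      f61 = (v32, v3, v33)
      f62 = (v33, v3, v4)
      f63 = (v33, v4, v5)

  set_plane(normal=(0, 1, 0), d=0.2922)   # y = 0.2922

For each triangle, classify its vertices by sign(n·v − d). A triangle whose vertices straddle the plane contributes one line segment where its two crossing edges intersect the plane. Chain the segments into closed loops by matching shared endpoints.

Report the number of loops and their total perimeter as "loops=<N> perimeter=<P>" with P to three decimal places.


Straddling triangles (20 of 64):
  (v1,v0,v6) [--+] → (0.2922, 0.2922, -1.53575)–(0.860569, 0.2922, -1.3511)  len=0.5976
  (v1,v6,v2) [-+-] → (0.860569, 0.2922, -1.3511)–(1.21186, 0.2922, -0.867616)  len=0.5976
  (v2,v6,v7) [-++] → (1.21186, 0.2922, -0.867616)–(1.46727, 0.2922, -0.5161)  len=0.4345
  (v2,v7,v3) [-+-] → (1.46727, 0.2922, -0.5161)–(1.46727, 0.2922, 0.24755)  len=0.7636
  (v3,v7,v8) [-++] → (1.46727, 0.2922, 0.24755)–(1.46727, 0.2922, 0.5161)  len=0.2686
  (v3,v8,v4) [-+-] → (1.46727, 0.2922, 0.5161)–(1.01841, 0.2922, 1.13386)  len=0.7636
  (v4,v8,v9) [-++] → (1.01841, 0.2922, 1.13386)–(0.860569, 0.2922, 1.3511)  len=0.2685
  (v4,v9,v5) [-+-] → (0.860569, 0.2922, 1.3511)–(0.2922, 0.2922, 1.53575)  len=0.5976
  (v6,v0,v10) [+-+] → (0.2922, 0.2922, -1.53575)–(0, 0.2922, -1.57507)  len=0.2948
  (v9,v13,v5) [++-] → (0, 0.2922, 1.57507)–(0.2922, 0.2922, 1.53575)  len=0.2948
  (v10,v0,v14) [+-+] → (0, 0.2922, -1.57507)–(-0.2922, 0.2922, -1.53575)  len=0.2948
  (v13,v17,v5) [++-] → (-0.2922, 0.2922, 1.53575)–(0, 0.2922, 1.57507)  len=0.2948
  (v14,v0,v18) [+--] → (-0.2922, 0.2922, -1.53575)–(-0.860569, 0.2922, -1.3511)  len=0.5976
  (v14,v18,v15) [+-+] → (-0.860569, 0.2922, -1.3511)–(-1.01841, 0.2922, -1.13386)  len=0.2685
  (v15,v18,v19) [+--] → (-1.01841, 0.2922, -1.13386)–(-1.46727, 0.2922, -0.5161)  len=0.7636
  (v15,v19,v16) [+-+] → (-1.46727, 0.2922, -0.5161)–(-1.46727, 0.2922, -0.24755)  len=0.2686
  (v16,v19,v20) [+--] → (-1.46727, 0.2922, -0.24755)–(-1.46727, 0.2922, 0.5161)  len=0.7636
  (v16,v20,v17) [+-+] → (-1.46727, 0.2922, 0.5161)–(-1.21186, 0.2922, 0.867616)  len=0.4345
  (v17,v20,v21) [+--] → (-1.21186, 0.2922, 0.867616)–(-0.860569, 0.2922, 1.3511)  len=0.5976
  (v17,v21,v5) [+--] → (-0.860569, 0.2922, 1.3511)–(-0.2922, 0.2922, 1.53575)  len=0.5976

Chained into 1 loop(s):
  loop 1: 20 segments, perimeter = 9.7627
Total perimeter = 9.763

loops=1 perimeter=9.763
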